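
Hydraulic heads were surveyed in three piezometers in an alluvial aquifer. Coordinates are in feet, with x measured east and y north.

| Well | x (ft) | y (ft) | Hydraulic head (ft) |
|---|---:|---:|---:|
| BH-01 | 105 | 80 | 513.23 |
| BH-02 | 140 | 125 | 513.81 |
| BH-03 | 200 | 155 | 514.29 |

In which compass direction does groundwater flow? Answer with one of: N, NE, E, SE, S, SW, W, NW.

S

With h = a·x + b·y + c and BH-01 as origin, the differences give:
  35·a + 45·b = +0.58
  95·a + 75·b = +1.06
Eliminate b (×75 and ×45, subtract): -1650·a = -4.200 → a = ∂h/∂x = +0.002545
Back-substitute: b = ∂h/∂y = +0.01091.
Flow = −∇h = (-0.002545 east, -0.01091 north), which points south.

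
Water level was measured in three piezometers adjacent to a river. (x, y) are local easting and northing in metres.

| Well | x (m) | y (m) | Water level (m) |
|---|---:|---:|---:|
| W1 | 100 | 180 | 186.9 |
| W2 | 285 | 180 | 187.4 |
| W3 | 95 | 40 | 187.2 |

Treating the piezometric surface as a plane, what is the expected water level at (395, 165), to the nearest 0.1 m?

187.7 m

Three-point gradient (reference W1): Δ to W2 = (185, 0, +0.5), Δ to W3 = (-5, -140, +0.3).
∂h/∂x = +0.002703, ∂h/∂y = -0.002239 (det = -25900).
h(395, 165) = 186.9 + (+0.002703)·(295) + (-0.002239)·(-15) = 186.9 +0.797 +0.034 = 187.731 m.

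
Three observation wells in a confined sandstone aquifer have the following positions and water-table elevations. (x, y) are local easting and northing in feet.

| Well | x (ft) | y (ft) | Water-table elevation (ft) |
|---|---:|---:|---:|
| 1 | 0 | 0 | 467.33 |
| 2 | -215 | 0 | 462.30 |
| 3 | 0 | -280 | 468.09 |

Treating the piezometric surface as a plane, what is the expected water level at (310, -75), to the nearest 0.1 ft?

474.8 ft

∂h/∂x = (462.30 − 467.33) / (-215 − 0) = +0.02340
∂h/∂y = (468.09 − 467.33) / (-280 − 0) = -0.002714
h(310, -75) = 467.33 + (+0.02340)·(310) + (-0.002714)·(-75) = 467.33 +7.253 +0.204 = 474.786 ft.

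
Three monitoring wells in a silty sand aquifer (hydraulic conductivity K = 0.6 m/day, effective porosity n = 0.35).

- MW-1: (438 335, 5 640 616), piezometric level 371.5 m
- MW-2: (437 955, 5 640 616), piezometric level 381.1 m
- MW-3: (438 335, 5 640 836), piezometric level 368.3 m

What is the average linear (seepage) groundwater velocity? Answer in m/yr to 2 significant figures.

18 m/yr

∂h/∂x = (381.1 − 371.5) / (437955 − 438335) = -0.02526
∂h/∂y = (368.3 − 371.5) / (5640836 − 5640616) = -0.01455
|∇h| = √(-0.02526² + -0.01455²) = 0.02915
Seepage velocity v = K·i/n = 0.6 × 0.02915 / 0.35 = 0.04997 m/day = 18.25 m/yr.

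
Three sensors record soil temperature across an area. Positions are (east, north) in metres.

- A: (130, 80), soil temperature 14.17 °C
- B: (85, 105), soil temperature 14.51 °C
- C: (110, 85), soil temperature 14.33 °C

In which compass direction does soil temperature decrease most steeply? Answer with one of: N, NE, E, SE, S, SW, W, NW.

E

Differences from A: to B (Δx, Δy, Δh) = (-45, 25, +0.34); to C = (-20, 5, +0.16).
Solve a·Δx + b·Δy = ΔT: det = (-45)·5 − (-20)·25 = 275.
∂T/∂x = [(+0.34)·5 − (+0.16)·25] / 275 = -0.008364
∂T/∂y = [(-45)·(+0.16) − (-20)·(+0.34)] / 275 = -0.001455
Steepest decrease is along −∇f = (+0.008364 E, +0.001455 N) → east.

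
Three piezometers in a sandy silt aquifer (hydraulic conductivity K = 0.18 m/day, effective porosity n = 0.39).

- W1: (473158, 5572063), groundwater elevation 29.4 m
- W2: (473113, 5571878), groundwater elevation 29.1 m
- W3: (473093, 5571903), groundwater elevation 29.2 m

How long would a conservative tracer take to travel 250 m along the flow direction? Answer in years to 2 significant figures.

With h = a·x + b·y + c and W1 as origin, the differences give:
  (-45)·a + (-185)·b = -0.3
  (-65)·a + (-160)·b = -0.2
Eliminate b (×(-160) and ×(-185), subtract): -4825·a = 11.00 → a = ∂h/∂x = -0.002280
Back-substitute: b = ∂h/∂y = +0.002176.
|∇h| = √(-0.002280² + 0.002176²) = 0.003152
Seepage velocity v = K·i/n = 0.18 × 0.003152 / 0.39 = 0.001455 m/day.
t = 250 / 0.001455 = 1.718e+05 days = 470 years.

470 years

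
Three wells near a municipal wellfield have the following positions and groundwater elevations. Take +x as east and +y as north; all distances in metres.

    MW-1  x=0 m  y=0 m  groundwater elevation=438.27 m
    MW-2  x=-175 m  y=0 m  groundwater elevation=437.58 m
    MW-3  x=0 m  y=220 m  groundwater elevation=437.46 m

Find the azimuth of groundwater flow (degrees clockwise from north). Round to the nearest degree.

∂h/∂x = (437.58 − 438.27) / (-175 − 0) = +0.003943
∂h/∂y = (437.46 − 438.27) / (220 − 0) = -0.003682
Flow direction (−∇h) has components (-0.003943 E, +0.003682 N).
Azimuth = atan2(E, N) = atan2(-0.003943, +0.003682) = 313.0° ≈ 313°.

313°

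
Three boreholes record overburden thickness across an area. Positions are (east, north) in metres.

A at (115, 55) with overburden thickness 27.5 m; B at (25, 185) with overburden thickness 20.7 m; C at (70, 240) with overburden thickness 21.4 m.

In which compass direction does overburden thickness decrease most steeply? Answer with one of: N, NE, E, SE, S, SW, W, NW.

With d = a·x + b·y + c and A as origin, the differences give:
  (-90)·a + 130·b = -6.8
  (-45)·a + 185·b = -6.1
Eliminate b (×185 and ×130, subtract): -10800·a = -465.00 → a = ∂d/∂x = +0.04306
Back-substitute: b = ∂d/∂y = -0.02250.
Steepest decrease is along −∇f = (-0.04306 E, +0.02250 N) → northwest.

NW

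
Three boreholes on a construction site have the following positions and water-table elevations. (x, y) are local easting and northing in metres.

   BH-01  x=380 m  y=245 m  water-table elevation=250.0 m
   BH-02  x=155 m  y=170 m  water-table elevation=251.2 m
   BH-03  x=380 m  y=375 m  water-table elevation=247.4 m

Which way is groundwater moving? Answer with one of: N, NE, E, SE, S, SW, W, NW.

Taking BH-01 as reference: BH-02−BH-01 = (-225, -75, +1.2); BH-03−BH-01 = (0, 130, -2.6).
Solve a·Δx + b·Δy = Δh: det = (-225)·130 − 0·(-75) = -29250.
∂h/∂x = [(+1.2)·130 − (-2.6)·(-75)] / -29250 = +0.001333
∂h/∂y = [(-225)·(-2.6) − 0·(+1.2)] / -29250 = -0.02000
Flow = −∇h = (-0.001333 east, +0.02000 north), which points north.

N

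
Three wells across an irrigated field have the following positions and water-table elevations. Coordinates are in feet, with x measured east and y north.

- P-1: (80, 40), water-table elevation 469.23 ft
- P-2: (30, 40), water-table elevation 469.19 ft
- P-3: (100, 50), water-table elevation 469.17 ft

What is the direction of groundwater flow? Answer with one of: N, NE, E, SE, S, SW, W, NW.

Differences from P-1: to P-2 (Δx, Δy, Δh) = (-50, 0, -0.04); to P-3 = (20, 10, -0.06).
Determinant of the coordinate differences = (-50)·10 − 20·0 = -500.
∂h/∂x = [(-0.04)·10 − (-0.06)·0] / -500 = +0.0008000
∂h/∂y = [(-50)·(-0.06) − 20·(-0.04)] / -500 = -0.007600
Flow = −∇h = (-0.0008000 east, +0.007600 north), which points north.

N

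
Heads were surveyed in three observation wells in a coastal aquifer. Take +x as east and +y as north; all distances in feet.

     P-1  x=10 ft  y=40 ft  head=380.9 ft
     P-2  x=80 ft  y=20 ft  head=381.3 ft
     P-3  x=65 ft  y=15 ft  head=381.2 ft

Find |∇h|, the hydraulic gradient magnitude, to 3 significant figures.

With h = a·x + b·y + c and P-1 as origin, the differences give:
  70·a + (-20)·b = +0.4
  55·a + (-25)·b = +0.3
Eliminate b (×(-25) and ×(-20), subtract): -650·a = -4.00 → a = ∂h/∂x = +0.006154
Back-substitute: b = ∂h/∂y = +0.001538.
|∇h| = √(0.006154² + 0.001538²) = 0.006343

0.00634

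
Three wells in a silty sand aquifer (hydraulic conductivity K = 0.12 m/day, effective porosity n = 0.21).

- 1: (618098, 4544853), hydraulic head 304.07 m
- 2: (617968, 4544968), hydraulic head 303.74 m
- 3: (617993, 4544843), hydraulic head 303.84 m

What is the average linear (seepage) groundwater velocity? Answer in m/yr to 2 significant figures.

Taking 1 as reference: 2−1 = (-130, 115, -0.33); 3−1 = (-105, -10, -0.23).
Determinant of the coordinate differences = (-130)·(-10) − (-105)·115 = 13375.
∂h/∂x = [(-0.33)·(-10) − (-0.23)·115] / 13375 = +0.002224
∂h/∂y = [(-130)·(-0.23) − (-105)·(-0.33)] / 13375 = -0.0003551
|∇h| = √(0.002224² + -0.0003551²) = 0.002252
Seepage velocity v = K·i/n = 0.12 × 0.002252 / 0.21 = 0.001287 m/day = 0.4701 m/yr.

0.47 m/yr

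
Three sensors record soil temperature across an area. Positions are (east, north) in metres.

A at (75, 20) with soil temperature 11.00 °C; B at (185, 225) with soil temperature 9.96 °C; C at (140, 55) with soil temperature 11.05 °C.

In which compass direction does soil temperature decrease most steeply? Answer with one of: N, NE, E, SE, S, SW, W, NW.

NW

Differences from A: to B (Δx, Δy, Δh) = (110, 205, -1.04); to C = (65, 35, +0.05).
Determinant of the coordinate differences = 110·35 − 65·205 = -9475.
∂T/∂x = [(-1.04)·35 − (+0.05)·205] / -9475 = +0.004923
∂T/∂y = [110·(+0.05) − 65·(-1.04)] / -9475 = -0.007715
Steepest decrease is along −∇f = (-0.004923 E, +0.007715 N) → northwest.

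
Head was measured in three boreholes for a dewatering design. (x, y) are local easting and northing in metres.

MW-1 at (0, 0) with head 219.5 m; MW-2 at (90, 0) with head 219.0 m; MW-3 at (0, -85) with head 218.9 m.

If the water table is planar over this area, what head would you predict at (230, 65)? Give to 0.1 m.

∂h/∂x = (219.0 − 219.5) / (90 − 0) = -0.005556
∂h/∂y = (218.9 − 219.5) / (-85 − 0) = +0.007059
h(230, 65) = 219.5 + (-0.005556)·(230) + (+0.007059)·(65) = 219.5 -1.278 +0.459 = 218.681 m.

218.7 m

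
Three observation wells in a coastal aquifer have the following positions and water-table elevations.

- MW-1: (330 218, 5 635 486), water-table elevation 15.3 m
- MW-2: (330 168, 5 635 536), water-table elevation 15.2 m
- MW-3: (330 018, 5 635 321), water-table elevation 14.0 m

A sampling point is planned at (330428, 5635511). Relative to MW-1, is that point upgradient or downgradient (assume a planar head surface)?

upgradient

Taking MW-1 as reference: MW-2−MW-1 = (-50, 50, -0.1); MW-3−MW-1 = (-200, -165, -1.3).
Determinant of the coordinate differences = (-50)·(-165) − (-200)·50 = 18250.
∂h/∂x = [(-0.1)·(-165) − (-1.3)·50] / 18250 = +0.004466
∂h/∂y = [(-50)·(-1.3) − (-200)·(-0.1)] / 18250 = +0.002466
Head at (330428, 5635511) = 15.3 + (+0.004466)·(210) + (+0.002466)·(25) = 16.30 m.
That is higher than the 15.3 m at MW-1, so the point is upgradient.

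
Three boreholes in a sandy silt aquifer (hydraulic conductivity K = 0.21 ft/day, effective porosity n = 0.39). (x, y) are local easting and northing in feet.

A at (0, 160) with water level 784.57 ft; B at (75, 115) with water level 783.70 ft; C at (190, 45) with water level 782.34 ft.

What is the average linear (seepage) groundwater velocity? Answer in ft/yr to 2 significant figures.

5.2 ft/yr

Differences from A: to B (Δx, Δy, Δh) = (75, -45, -0.87); to C = (190, -115, -2.23).
Solve a·Δx + b·Δy = Δh: det = 75·(-115) − 190·(-45) = -75.
∂h/∂x = [(-0.87)·(-115) − (-2.23)·(-45)] / -75 = +0.004000
∂h/∂y = [75·(-2.23) − 190·(-0.87)] / -75 = +0.02600
|∇h| = √(0.004000² + 0.02600²) = 0.02631
Seepage velocity v = K·i/n = 0.21 × 0.02631 / 0.39 = 0.01417 ft/day = 5.176 ft/yr.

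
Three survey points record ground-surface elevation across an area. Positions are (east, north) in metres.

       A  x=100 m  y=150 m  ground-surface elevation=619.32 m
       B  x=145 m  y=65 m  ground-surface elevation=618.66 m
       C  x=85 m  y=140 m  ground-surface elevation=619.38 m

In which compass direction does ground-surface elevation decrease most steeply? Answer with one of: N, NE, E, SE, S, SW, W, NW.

SE

Taking A as reference: B−A = (45, -85, -0.66); C−A = (-15, -10, +0.06).
Solve a·Δx + b·Δy = Δz: det = 45·(-10) − (-15)·(-85) = -1725.
∂z/∂x = [(-0.66)·(-10) − (+0.06)·(-85)] / -1725 = -0.006783
∂z/∂y = [45·(+0.06) − (-15)·(-0.66)] / -1725 = +0.004174
Steepest decrease is along −∇f = (+0.006783 E, -0.004174 N) → southeast.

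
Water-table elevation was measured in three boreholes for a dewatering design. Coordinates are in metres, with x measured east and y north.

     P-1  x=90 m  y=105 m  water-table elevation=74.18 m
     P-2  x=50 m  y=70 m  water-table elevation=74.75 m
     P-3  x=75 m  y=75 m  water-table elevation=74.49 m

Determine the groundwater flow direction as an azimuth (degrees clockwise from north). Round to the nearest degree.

058°

Taking P-1 as reference: P-2−P-1 = (-40, -35, +0.57); P-3−P-1 = (-15, -30, +0.31).
Solve a·Δx + b·Δy = Δh: det = (-40)·(-30) − (-15)·(-35) = 675.
∂h/∂x = [(+0.57)·(-30) − (+0.31)·(-35)] / 675 = -0.009259
∂h/∂y = [(-40)·(+0.31) − (-15)·(+0.57)] / 675 = -0.005704
Flow direction (−∇h) has components (+0.009259 E, +0.005704 N).
Azimuth = atan2(E, N) = atan2(+0.009259, +0.005704) = 58.4° ≈ 058°.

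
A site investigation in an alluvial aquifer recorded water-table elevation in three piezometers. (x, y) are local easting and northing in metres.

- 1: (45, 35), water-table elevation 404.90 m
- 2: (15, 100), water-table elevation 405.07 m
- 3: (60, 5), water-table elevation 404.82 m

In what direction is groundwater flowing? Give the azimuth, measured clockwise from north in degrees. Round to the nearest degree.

146°

Three-point gradient (reference 1): Δ to 2 = (-30, 65, +0.17), Δ to 3 = (15, -30, -0.08).
∂h/∂x = -0.001333, ∂h/∂y = +0.002000 (det = -75).
Flow direction (−∇h) has components (+0.001333 E, -0.002000 N).
Azimuth = atan2(E, N) = atan2(+0.001333, -0.002000) = 146.3° ≈ 146°.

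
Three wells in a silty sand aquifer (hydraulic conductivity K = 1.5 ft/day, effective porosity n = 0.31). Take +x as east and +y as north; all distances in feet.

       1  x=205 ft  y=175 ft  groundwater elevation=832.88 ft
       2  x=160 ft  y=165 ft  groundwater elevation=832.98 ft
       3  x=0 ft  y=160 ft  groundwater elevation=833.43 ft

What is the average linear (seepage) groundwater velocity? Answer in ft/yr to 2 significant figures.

7.5 ft/yr

Taking 1 as reference: 2−1 = (-45, -10, +0.10); 3−1 = (-205, -15, +0.55).
Solve a·Δx + b·Δy = Δh: det = (-45)·(-15) − (-205)·(-10) = -1375.
∂h/∂x = [(+0.10)·(-15) − (+0.55)·(-10)] / -1375 = -0.002909
∂h/∂y = [(-45)·(+0.55) − (-205)·(+0.10)] / -1375 = +0.003091
|∇h| = √(-0.002909² + 0.003091²) = 0.004245
Seepage velocity v = K·i/n = 1.5 × 0.004245 / 0.31 = 0.02054 ft/day = 7.502 ft/yr.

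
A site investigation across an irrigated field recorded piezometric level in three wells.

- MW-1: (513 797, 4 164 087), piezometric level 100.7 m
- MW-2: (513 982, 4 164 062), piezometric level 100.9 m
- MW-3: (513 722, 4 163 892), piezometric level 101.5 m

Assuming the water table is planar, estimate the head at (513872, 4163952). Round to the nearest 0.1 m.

With h = a·x + b·y + c and MW-1 as origin, the differences give:
  185·a + (-25)·b = +0.2
  (-75)·a + (-195)·b = +0.8
Eliminate b (×(-195) and ×(-25), subtract): -37950·a = -19.00 → a = ∂h/∂x = +0.0005007
Back-substitute: b = ∂h/∂y = -0.004295.
h(513872, 4163952) = 100.7 + (+0.0005007)·(75) + (-0.004295)·(-135) = 100.7 +0.038 +0.580 = 101.317 m.

101.3 m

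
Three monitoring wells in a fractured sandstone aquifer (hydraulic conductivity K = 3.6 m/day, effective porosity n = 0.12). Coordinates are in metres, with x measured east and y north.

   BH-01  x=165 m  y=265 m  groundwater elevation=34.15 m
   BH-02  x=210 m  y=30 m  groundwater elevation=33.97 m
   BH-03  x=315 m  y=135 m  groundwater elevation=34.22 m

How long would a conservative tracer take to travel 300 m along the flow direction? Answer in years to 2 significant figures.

16 years

With h = a·x + b·y + c and BH-01 as origin, the differences give:
  45·a + (-235)·b = -0.18
  150·a + (-130)·b = +0.07
Eliminate b (×(-130) and ×(-235), subtract): 29400·a = 39.850 → a = ∂h/∂x = +0.001355
Back-substitute: b = ∂h/∂y = +0.001026.
|∇h| = √(0.001355² + 0.001026²) = 0.0017
Seepage velocity v = K·i/n = 3.6 × 0.0017 / 0.12 = 0.051 m/day.
t = 300 / 0.051 = 5882 days = 16.1 years.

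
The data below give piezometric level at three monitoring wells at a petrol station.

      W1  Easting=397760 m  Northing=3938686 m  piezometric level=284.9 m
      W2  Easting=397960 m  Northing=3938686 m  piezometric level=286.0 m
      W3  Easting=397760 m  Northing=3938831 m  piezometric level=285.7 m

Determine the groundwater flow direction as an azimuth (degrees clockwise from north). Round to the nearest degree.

225°

∂h/∂x = (286.0 − 284.9) / (397960 − 397760) = +0.005500
∂h/∂y = (285.7 − 284.9) / (3938831 − 3938686) = +0.005517
Flow direction (−∇h) has components (-0.005500 E, -0.005517 N).
Azimuth = atan2(E, N) = atan2(-0.005500, -0.005517) = 224.9° ≈ 225°.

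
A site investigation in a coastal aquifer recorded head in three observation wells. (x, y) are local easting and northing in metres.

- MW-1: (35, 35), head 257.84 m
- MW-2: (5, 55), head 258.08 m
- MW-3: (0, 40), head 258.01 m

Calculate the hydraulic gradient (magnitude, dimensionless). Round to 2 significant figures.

0.0072

With h = a·x + b·y + c and MW-1 as origin, the differences give:
  (-30)·a + 20·b = +0.24
  (-35)·a + 5·b = +0.17
Eliminate b (×5 and ×20, subtract): 550·a = -2.200 → a = ∂h/∂x = -0.004000
Back-substitute: b = ∂h/∂y = +0.006000.
|∇h| = √(-0.004000² + 0.006000²) = 0.007211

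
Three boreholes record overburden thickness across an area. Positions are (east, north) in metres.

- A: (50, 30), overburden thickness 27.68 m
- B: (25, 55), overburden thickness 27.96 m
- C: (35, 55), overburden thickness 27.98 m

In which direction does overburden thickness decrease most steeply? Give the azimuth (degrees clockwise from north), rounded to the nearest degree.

189°

Three-point gradient (reference A): Δ to B = (-25, 25, +0.28), Δ to C = (-15, 25, +0.30).
∂d/∂x = +0.002000, ∂d/∂y = +0.01320 (det = -250).
Steepest decrease is along −∇f: components (-0.002000 E, -0.01320 N).
Azimuth = atan2(-0.002000, -0.01320) = 188.6° ≈ 189°.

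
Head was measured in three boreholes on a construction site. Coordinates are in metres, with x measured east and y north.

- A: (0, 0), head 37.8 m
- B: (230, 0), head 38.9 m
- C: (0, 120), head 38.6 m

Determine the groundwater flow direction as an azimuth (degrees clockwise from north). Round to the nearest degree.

∂h/∂x = (38.9 − 37.8) / (230 − 0) = +0.004783
∂h/∂y = (38.6 − 37.8) / (120 − 0) = +0.006667
Flow direction (−∇h) has components (-0.004783 E, -0.006667 N).
Azimuth = atan2(E, N) = atan2(-0.004783, -0.006667) = 215.7° ≈ 216°.

216°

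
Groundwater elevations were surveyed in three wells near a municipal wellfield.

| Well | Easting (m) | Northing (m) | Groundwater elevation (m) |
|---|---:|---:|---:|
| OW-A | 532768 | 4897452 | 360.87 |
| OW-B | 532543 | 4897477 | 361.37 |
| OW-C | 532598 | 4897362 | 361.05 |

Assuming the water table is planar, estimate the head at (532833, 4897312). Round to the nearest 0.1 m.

360.5 m

Differences from OW-A: to OW-B (Δx, Δy, Δh) = (-225, 25, +0.50); to OW-C = (-170, -90, +0.18).
Solve a·Δx + b·Δy = Δh: det = (-225)·(-90) − (-170)·25 = 24500.
∂h/∂x = [(+0.50)·(-90) − (+0.18)·25] / 24500 = -0.002020
∂h/∂y = [(-225)·(+0.18) − (-170)·(+0.50)] / 24500 = +0.001816
h(532833, 4897312) = 360.87 + (-0.002020)·(65) + (+0.001816)·(-140) = 360.87 -0.131 -0.254 = 360.484 m.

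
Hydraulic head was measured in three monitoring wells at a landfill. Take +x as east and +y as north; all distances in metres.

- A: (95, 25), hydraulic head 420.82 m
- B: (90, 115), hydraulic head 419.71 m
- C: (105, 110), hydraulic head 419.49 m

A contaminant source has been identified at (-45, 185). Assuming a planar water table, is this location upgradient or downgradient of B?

upgradient

Differences from A: to B (Δx, Δy, Δh) = (-5, 90, -1.11); to C = (10, 85, -1.33).
Determinant of the coordinate differences = (-5)·85 − 10·90 = -1325.
∂h/∂x = [(-1.11)·85 − (-1.33)·90] / -1325 = -0.01913
∂h/∂y = [(-5)·(-1.33) − 10·(-1.11)] / -1325 = -0.01340
Head at (-45, 185) = 420.82 + (-0.01913)·(-140) + (-0.01340)·(160) = 421.36 m.
That is higher than the 419.71 m at B, so the point is upgradient.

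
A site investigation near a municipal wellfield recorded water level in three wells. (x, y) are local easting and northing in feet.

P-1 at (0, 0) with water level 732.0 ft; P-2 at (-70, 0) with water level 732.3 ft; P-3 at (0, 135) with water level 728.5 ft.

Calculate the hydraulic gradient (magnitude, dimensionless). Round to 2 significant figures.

0.026

∂h/∂x = (732.3 − 732.0) / (-70 − 0) = -0.004286
∂h/∂y = (728.5 − 732.0) / (135 − 0) = -0.02593
|∇h| = √(-0.004286² + -0.02593²) = 0.02628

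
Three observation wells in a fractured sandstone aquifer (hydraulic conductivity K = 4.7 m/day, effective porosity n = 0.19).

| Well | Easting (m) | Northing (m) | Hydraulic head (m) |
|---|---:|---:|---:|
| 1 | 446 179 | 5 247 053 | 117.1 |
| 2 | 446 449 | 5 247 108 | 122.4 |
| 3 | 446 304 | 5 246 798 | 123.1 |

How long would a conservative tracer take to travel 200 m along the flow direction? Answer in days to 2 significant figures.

320 days

Taking 1 as reference: 2−1 = (270, 55, +5.3); 3−1 = (125, -255, +6.0).
Solve a·Δx + b·Δy = Δh: det = 270·(-255) − 125·55 = -75725.
∂h/∂x = [(+5.3)·(-255) − (+6.0)·55] / -75725 = +0.02221
∂h/∂y = [270·(+6.0) − 125·(+5.3)] / -75725 = -0.01264
|∇h| = √(0.02221² + -0.01264²) = 0.02555
Seepage velocity v = K·i/n = 4.7 × 0.02555 / 0.19 = 0.632 m/day.
t = 200 / 0.632 = 316.5 days.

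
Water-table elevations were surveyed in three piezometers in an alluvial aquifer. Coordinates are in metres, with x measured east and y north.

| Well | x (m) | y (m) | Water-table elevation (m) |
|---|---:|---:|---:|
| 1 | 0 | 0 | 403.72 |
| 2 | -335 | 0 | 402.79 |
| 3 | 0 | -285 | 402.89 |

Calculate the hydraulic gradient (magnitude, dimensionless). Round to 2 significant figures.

0.0040

∂h/∂x = (402.79 − 403.72) / (-335 − 0) = +0.002776
∂h/∂y = (402.89 − 403.72) / (-285 − 0) = +0.002912
|∇h| = √(0.002776² + 0.002912²) = 0.004023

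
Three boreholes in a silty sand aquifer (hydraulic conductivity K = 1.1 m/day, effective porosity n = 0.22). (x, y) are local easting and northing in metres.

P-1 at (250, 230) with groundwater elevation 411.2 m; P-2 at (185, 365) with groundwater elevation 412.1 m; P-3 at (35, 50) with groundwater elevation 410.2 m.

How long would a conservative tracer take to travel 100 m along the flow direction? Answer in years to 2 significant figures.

8.6 years

With h = a·x + b·y + c and P-1 as origin, the differences give:
  (-65)·a + 135·b = +0.9
  (-215)·a + (-180)·b = -1.0
Eliminate b (×(-180) and ×135, subtract): 40725·a = -27.00 → a = ∂h/∂x = -0.0006630
Back-substitute: b = ∂h/∂y = +0.006347.
|∇h| = √(-0.0006630² + 0.006347²) = 0.006382
Seepage velocity v = K·i/n = 1.1 × 0.006382 / 0.22 = 0.03191 m/day.
t = 100 / 0.03191 = 3134 days = 8.58 years.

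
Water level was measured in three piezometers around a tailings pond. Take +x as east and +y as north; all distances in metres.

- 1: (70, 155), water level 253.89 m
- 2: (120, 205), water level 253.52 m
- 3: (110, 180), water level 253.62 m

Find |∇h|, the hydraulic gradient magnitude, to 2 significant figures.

Taking 1 as reference: 2−1 = (50, 50, -0.37); 3−1 = (40, 25, -0.27).
Solve a·Δx + b·Δy = Δh: det = 50·25 − 40·50 = -750.
∂h/∂x = [(-0.37)·25 − (-0.27)·50] / -750 = -0.005667
∂h/∂y = [50·(-0.27) − 40·(-0.37)] / -750 = -0.001733
|∇h| = √(-0.005667² + -0.001733²) = 0.005926

0.0059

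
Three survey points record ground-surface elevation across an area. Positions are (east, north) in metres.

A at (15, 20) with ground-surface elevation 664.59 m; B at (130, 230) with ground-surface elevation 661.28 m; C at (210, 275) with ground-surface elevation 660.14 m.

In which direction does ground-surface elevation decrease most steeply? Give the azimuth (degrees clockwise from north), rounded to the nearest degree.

Differences from A: to B (Δx, Δy, Δh) = (115, 210, -3.31); to C = (195, 255, -4.45).
Solve a·Δx + b·Δy = Δz: det = 115·255 − 195·210 = -11625.
∂z/∂x = [(-3.31)·255 − (-4.45)·210] / -11625 = -0.007781
∂z/∂y = [115·(-4.45) − 195·(-3.31)] / -11625 = -0.01150
Steepest decrease is along −∇f: components (+0.007781 E, +0.01150 N).
Azimuth = atan2(+0.007781, +0.01150) = 34.1° ≈ 034°.

034°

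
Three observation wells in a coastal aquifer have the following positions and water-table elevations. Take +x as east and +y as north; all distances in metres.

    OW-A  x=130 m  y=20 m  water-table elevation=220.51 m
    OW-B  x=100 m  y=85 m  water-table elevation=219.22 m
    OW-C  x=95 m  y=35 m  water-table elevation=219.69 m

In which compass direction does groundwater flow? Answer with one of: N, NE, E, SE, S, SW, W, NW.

NW

Taking OW-A as reference: OW-B−OW-A = (-30, 65, -1.29); OW-C−OW-A = (-35, 15, -0.82).
Solve a·Δx + b·Δy = Δh: det = (-30)·15 − (-35)·65 = 1825.
∂h/∂x = [(-1.29)·15 − (-0.82)·65] / 1825 = +0.01860
∂h/∂y = [(-30)·(-0.82) − (-35)·(-1.29)] / 1825 = -0.01126
Flow = −∇h = (-0.01860 east, +0.01126 north), which points northwest.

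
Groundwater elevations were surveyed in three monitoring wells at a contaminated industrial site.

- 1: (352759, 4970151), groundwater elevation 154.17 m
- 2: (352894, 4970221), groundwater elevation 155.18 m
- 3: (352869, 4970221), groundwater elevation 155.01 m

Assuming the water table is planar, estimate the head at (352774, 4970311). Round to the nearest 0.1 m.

Differences from 1: to 2 (Δx, Δy, Δh) = (135, 70, +1.01); to 3 = (110, 70, +0.84).
Solve a·Δx + b·Δy = Δh: det = 135·70 − 110·70 = 1750.
∂h/∂x = [(+1.01)·70 − (+0.84)·70] / 1750 = +0.006800
∂h/∂y = [135·(+0.84) − 110·(+1.01)] / 1750 = +0.001314
h(352774, 4970311) = 154.17 + (+0.006800)·(15) + (+0.001314)·(160) = 154.17 +0.102 +0.210 = 154.482 m.

154.5 m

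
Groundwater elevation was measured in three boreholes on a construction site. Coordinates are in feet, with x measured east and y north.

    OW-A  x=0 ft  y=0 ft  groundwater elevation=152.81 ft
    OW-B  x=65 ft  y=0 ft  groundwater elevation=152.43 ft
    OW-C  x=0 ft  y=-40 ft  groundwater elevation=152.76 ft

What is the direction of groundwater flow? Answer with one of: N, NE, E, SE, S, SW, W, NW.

E

∂h/∂x = (152.43 − 152.81) / (65 − 0) = -0.005846
∂h/∂y = (152.76 − 152.81) / (-40 − 0) = +0.001250
Flow = −∇h = (+0.005846 east, -0.001250 north), which points east.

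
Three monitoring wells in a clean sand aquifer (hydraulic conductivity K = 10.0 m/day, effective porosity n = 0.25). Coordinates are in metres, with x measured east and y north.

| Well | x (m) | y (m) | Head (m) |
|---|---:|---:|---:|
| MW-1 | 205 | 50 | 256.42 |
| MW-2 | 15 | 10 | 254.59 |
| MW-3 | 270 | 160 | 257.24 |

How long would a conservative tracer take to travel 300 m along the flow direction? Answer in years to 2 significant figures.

2.2 years

Differences from MW-1: to MW-2 (Δx, Δy, Δh) = (-190, -40, -1.83); to MW-3 = (65, 110, +0.82).
Determinant of the coordinate differences = (-190)·110 − 65·(-40) = -18300.
∂h/∂x = [(-1.83)·110 − (+0.82)·(-40)] / -18300 = +0.009208
∂h/∂y = [(-190)·(+0.82) − 65·(-1.83)] / -18300 = +0.002014
|∇h| = √(0.009208² + 0.002014²) = 0.009426
Seepage velocity v = K·i/n = 10.0 × 0.009426 / 0.25 = 0.377 m/day.
t = 300 / 0.377 = 795.8 days = 2.18 years.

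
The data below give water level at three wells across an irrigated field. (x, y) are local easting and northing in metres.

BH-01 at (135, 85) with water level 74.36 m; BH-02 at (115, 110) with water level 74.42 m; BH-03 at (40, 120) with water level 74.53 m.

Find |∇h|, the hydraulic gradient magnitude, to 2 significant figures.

0.0019

Taking BH-01 as reference: BH-02−BH-01 = (-20, 25, +0.06); BH-03−BH-01 = (-95, 35, +0.17).
Solve a·Δx + b·Δy = Δh: det = (-20)·35 − (-95)·25 = 1675.
∂h/∂x = [(+0.06)·35 − (+0.17)·25] / 1675 = -0.001284
∂h/∂y = [(-20)·(+0.17) − (-95)·(+0.06)] / 1675 = +0.001373
|∇h| = √(-0.001284² + 0.001373²) = 0.00188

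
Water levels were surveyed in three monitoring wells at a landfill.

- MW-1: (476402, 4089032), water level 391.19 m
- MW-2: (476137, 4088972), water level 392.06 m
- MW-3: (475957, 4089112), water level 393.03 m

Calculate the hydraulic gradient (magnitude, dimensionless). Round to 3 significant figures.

0.00430

Taking MW-1 as reference: MW-2−MW-1 = (-265, -60, +0.87); MW-3−MW-1 = (-445, 80, +1.84).
Solve a·Δx + b·Δy = Δh: det = (-265)·80 − (-445)·(-60) = -47900.
∂h/∂x = [(+0.87)·80 − (+1.84)·(-60)] / -47900 = -0.003758
∂h/∂y = [(-265)·(+1.84) − (-445)·(+0.87)] / -47900 = +0.002097
|∇h| = √(-0.003758² + 0.002097²) = 0.004303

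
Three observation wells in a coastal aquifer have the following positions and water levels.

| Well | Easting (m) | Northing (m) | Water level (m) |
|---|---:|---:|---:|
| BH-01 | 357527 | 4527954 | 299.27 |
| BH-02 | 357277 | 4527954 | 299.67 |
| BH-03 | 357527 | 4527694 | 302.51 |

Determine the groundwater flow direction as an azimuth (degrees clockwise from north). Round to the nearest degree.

∂h/∂x = (299.67 − 299.27) / (357277 − 357527) = -0.001600
∂h/∂y = (302.51 − 299.27) / (4527694 − 4527954) = -0.01246
Flow direction (−∇h) has components (+0.001600 E, +0.01246 N).
Azimuth = atan2(E, N) = atan2(+0.001600, +0.01246) = 7.3° ≈ 007°.

007°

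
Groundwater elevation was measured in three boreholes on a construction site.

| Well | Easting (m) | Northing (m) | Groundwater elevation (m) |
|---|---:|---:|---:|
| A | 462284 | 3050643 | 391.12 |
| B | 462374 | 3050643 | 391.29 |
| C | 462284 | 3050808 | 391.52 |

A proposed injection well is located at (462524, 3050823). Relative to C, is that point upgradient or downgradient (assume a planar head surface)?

∂h/∂x = (391.29 − 391.12) / (462374 − 462284) = +0.001889
∂h/∂y = (391.52 − 391.12) / (3050808 − 3050643) = +0.002424
Head at (462524, 3050823) = 391.12 + (+0.001889)·(240) + (+0.002424)·(180) = 392.01 m.
That is higher than the 391.52 m at C, so the point is upgradient.

upgradient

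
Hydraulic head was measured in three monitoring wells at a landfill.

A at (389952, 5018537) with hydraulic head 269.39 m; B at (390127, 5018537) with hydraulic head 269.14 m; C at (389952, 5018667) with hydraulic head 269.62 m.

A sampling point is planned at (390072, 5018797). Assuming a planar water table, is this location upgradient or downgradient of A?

∂h/∂x = (269.14 − 269.39) / (390127 − 389952) = -0.001429
∂h/∂y = (269.62 − 269.39) / (5018667 − 5018537) = +0.001769
Head at (390072, 5018797) = 269.39 + (-0.001429)·(120) + (+0.001769)·(260) = 269.68 m.
That is higher than the 269.39 m at A, so the point is upgradient.

upgradient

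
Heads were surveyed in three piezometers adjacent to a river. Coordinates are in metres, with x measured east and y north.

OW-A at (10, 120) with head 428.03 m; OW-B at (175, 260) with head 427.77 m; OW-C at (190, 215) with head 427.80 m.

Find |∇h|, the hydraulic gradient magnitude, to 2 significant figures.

Three-point gradient (reference OW-A): Δ to OW-B = (165, 140, -0.26), Δ to OW-C = (180, 95, -0.23).
∂h/∂x = -0.0007874, ∂h/∂y = -0.0009291 (det = -9525).
|∇h| = √(-0.0007874² + -0.0009291²) = 0.001218

0.0012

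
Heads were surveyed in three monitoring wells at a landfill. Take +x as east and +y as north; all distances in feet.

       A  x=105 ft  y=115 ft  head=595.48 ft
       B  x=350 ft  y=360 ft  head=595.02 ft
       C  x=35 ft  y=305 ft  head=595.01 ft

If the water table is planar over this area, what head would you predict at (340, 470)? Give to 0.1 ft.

594.8 ft

Taking A as reference: B−A = (245, 245, -0.46); C−A = (-70, 190, -0.47).
Determinant of the coordinate differences = 245·190 − (-70)·245 = 63700.
∂h/∂x = [(-0.46)·190 − (-0.47)·245] / 63700 = +0.0004356
∂h/∂y = [245·(-0.47) − (-70)·(-0.46)] / 63700 = -0.002313
h(340, 470) = 595.48 + (+0.0004356)·(235) + (-0.002313)·(355) = 595.48 +0.102 -0.821 = 594.761 ft.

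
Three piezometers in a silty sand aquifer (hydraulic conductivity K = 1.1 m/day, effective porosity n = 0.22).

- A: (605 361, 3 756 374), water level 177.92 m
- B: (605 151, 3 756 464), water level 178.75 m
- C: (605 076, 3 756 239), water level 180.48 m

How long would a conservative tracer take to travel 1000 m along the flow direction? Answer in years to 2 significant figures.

65 years

Differences from A: to B (Δx, Δy, Δh) = (-210, 90, +0.83); to C = (-285, -135, +2.56).
Solve a·Δx + b·Δy = Δh: det = (-210)·(-135) − (-285)·90 = 54000.
∂h/∂x = [(+0.83)·(-135) − (+2.56)·90] / 54000 = -0.006342
∂h/∂y = [(-210)·(+2.56) − (-285)·(+0.83)] / 54000 = -0.005575
|∇h| = √(-0.006342² + -0.005575²) = 0.008444
Seepage velocity v = K·i/n = 1.1 × 0.008444 / 0.22 = 0.04222 m/day.
t = 1000 / 0.04222 = 2.369e+04 days = 64.9 years.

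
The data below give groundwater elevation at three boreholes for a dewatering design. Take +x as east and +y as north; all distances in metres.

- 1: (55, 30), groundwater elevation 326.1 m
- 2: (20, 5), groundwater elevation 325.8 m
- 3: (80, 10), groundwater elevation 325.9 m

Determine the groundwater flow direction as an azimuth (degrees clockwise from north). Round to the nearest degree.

184°

Taking 1 as reference: 2−1 = (-35, -25, -0.3); 3−1 = (25, -20, -0.2).
Determinant of the coordinate differences = (-35)·(-20) − 25·(-25) = 1325.
∂h/∂x = [(-0.3)·(-20) − (-0.2)·(-25)] / 1325 = +0.0007547
∂h/∂y = [(-35)·(-0.2) − 25·(-0.3)] / 1325 = +0.01094
Flow direction (−∇h) has components (-0.0007547 E, -0.01094 N).
Azimuth = atan2(E, N) = atan2(-0.0007547, -0.01094) = 183.9° ≈ 184°.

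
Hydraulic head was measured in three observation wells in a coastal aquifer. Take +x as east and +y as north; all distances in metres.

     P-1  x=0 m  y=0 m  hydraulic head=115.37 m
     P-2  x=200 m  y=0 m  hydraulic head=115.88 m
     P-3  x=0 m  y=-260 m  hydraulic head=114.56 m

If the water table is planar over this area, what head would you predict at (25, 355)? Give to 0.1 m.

∂h/∂x = (115.88 − 115.37) / (200 − 0) = +0.002550
∂h/∂y = (114.56 − 115.37) / (-260 − 0) = +0.003115
h(25, 355) = 115.37 + (+0.002550)·(25) + (+0.003115)·(355) = 115.37 +0.064 +1.106 = 116.540 m.

116.5 m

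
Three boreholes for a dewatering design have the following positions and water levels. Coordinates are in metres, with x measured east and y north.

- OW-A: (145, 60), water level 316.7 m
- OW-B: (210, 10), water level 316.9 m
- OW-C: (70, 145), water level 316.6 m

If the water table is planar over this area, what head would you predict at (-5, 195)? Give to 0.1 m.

Three-point gradient (reference OW-A): Δ to OW-B = (65, -50, +0.2), Δ to OW-C = (-75, 85, -0.1).
∂h/∂x = +0.006761, ∂h/∂y = +0.004789 (det = 1775).
h(-5, 195) = 316.7 + (+0.006761)·(-150) + (+0.004789)·(135) = 316.7 -1.014 +0.646 = 316.332 m.

316.3 m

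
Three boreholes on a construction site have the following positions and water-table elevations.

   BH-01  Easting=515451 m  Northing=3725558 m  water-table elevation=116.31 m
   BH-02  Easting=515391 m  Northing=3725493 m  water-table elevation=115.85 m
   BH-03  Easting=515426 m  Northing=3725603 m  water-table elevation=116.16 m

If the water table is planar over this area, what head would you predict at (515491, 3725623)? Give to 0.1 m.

Three-point gradient (reference BH-01): Δ to BH-02 = (-60, -65, -0.46), Δ to BH-03 = (-25, 45, -0.15).
∂h/∂x = +0.007040, ∂h/∂y = +0.0005780 (det = -4325).
h(515491, 3725623) = 116.31 + (+0.007040)·(40) + (+0.0005780)·(65) = 116.31 +0.282 +0.038 = 116.629 m.

116.6 m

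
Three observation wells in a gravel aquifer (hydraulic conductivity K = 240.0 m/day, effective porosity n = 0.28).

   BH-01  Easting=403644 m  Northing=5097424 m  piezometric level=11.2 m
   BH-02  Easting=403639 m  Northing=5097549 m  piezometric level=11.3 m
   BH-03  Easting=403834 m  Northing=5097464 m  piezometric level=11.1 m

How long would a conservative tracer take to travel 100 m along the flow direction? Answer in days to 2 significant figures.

110 days

Taking BH-01 as reference: BH-02−BH-01 = (-5, 125, +0.1); BH-03−BH-01 = (190, 40, -0.1).
Determinant of the coordinate differences = (-5)·40 − 190·125 = -23950.
∂h/∂x = [(+0.1)·40 − (-0.1)·125] / -23950 = -0.0006889
∂h/∂y = [(-5)·(-0.1) − 190·(+0.1)] / -23950 = +0.0007724
|∇h| = √(-0.0006889² + 0.0007724²) = 0.001035
Seepage velocity v = K·i/n = 240.0 × 0.001035 / 0.28 = 0.8871 m/day.
t = 100 / 0.8871 = 112.7 days.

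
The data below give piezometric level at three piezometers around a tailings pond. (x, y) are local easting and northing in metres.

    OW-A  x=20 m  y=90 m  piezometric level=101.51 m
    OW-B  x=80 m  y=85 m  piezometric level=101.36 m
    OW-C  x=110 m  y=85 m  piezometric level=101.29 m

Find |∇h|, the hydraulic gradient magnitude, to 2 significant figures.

0.0031

Three-point gradient (reference OW-A): Δ to OW-B = (60, -5, -0.15), Δ to OW-C = (90, -5, -0.22).
∂h/∂x = -0.002333, ∂h/∂y = +0.002000 (det = 150).
|∇h| = √(-0.002333² + 0.002000²) = 0.003073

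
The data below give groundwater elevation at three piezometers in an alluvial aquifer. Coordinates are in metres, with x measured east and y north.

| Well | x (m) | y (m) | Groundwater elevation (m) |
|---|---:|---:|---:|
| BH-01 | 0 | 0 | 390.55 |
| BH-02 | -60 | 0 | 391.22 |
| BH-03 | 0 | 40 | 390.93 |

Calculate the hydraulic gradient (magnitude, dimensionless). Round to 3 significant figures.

0.0147

∂h/∂x = (391.22 − 390.55) / (-60 − 0) = -0.01117
∂h/∂y = (390.93 − 390.55) / (40 − 0) = +0.009500
|∇h| = √(-0.01117² + 0.009500²) = 0.01466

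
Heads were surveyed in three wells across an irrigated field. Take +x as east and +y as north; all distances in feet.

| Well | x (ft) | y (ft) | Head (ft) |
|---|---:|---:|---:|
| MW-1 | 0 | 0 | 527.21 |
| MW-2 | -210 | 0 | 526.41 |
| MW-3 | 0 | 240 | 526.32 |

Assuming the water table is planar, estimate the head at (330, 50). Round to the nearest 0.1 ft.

∂h/∂x = (526.41 − 527.21) / (-210 − 0) = +0.003810
∂h/∂y = (526.32 − 527.21) / (240 − 0) = -0.003708
h(330, 50) = 527.21 + (+0.003810)·(330) + (-0.003708)·(50) = 527.21 +1.257 -0.185 = 528.282 ft.

528.3 ft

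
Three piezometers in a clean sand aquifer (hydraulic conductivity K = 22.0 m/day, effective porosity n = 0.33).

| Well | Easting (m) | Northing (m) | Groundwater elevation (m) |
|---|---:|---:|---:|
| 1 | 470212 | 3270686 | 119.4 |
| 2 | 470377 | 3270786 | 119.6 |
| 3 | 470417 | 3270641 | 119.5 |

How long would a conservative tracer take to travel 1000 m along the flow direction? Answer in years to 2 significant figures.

Three-point gradient (reference 1): Δ to 2 = (165, 100, +0.2), Δ to 3 = (205, -45, +0.1).
∂h/∂x = +0.0006804, ∂h/∂y = +0.0008774 (det = -27925).
|∇h| = √(0.0006804² + 0.0008774²) = 0.00111
Seepage velocity v = K·i/n = 22.0 × 0.00111 / 0.33 = 0.074 m/day.
t = 1000 / 0.074 = 1.351e+04 days = 37 years.

37 years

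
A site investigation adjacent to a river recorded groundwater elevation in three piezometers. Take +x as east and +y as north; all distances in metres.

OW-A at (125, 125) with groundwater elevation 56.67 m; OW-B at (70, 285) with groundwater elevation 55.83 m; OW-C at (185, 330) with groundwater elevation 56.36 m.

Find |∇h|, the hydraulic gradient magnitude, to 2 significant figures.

0.0067

Differences from OW-A: to OW-B (Δx, Δy, Δh) = (-55, 160, -0.84); to OW-C = (60, 205, -0.31).
Solve a·Δx + b·Δy = Δh: det = (-55)·205 − 60·160 = -20875.
∂h/∂x = [(-0.84)·205 − (-0.31)·160] / -20875 = +0.005873
∂h/∂y = [(-55)·(-0.31) − 60·(-0.84)] / -20875 = -0.003231
|∇h| = √(0.005873² + -0.003231²) = 0.006703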